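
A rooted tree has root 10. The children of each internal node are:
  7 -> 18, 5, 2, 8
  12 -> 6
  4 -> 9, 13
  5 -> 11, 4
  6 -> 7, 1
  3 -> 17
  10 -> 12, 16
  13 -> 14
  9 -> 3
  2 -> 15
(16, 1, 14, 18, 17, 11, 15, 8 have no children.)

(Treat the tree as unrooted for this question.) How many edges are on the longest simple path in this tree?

Starting from 16, a farthest node is 17 at distance 9.
One longest path: 16 – 10 – 12 – 6 – 7 – 5 – 4 – 9 – 3 – 17.
So the diameter is 9.

9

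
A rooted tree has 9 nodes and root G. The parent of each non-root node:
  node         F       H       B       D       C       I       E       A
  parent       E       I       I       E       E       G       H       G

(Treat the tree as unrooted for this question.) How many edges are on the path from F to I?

F–E–H–I: 3 edges.

3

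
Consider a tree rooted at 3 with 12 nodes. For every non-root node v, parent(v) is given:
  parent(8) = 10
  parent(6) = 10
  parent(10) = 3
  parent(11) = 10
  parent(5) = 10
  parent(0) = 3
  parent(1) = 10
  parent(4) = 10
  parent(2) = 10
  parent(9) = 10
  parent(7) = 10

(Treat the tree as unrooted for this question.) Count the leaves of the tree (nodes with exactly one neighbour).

The leaves are 0, 1, 2, 4, 5, 6, 7, 8, 9, 11.
That is 10 leaves.

10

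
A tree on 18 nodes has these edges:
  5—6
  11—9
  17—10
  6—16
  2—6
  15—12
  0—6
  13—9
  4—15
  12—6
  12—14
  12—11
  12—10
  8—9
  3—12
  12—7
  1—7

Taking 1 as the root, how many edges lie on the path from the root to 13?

5

Climbing from 13 to the root: 13–9–11–12–7–1. That's 5 steps.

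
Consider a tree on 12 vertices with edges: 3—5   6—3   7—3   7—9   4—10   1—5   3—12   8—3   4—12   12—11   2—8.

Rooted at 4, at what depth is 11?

2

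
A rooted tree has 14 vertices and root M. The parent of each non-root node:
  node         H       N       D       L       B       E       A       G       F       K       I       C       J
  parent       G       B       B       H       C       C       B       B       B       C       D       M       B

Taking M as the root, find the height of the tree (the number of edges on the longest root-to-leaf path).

A deepest node is L, reached by M-C-B-G-H-L.
That path has 5 edges, so the height is 5.

5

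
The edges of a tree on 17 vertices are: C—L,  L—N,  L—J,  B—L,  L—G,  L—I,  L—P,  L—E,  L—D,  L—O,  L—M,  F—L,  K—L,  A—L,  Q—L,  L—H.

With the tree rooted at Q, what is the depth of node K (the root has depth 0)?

2

Path from Q to K: Q – L – K, which has 2 edges.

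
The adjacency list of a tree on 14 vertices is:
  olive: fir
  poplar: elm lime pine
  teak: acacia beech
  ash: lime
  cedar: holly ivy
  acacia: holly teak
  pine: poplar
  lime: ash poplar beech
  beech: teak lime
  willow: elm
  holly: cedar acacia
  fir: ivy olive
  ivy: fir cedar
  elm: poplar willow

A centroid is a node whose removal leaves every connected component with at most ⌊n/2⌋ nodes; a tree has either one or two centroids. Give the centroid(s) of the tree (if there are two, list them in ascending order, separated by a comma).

Removing teak splits the tree into components of sizes 7, 6; the largest is 7 ≤ ⌊14/2⌋ = 7.
beech is adjacent to teak and is also a centroid (the largest component after removing it is likewise 7).

beech, teak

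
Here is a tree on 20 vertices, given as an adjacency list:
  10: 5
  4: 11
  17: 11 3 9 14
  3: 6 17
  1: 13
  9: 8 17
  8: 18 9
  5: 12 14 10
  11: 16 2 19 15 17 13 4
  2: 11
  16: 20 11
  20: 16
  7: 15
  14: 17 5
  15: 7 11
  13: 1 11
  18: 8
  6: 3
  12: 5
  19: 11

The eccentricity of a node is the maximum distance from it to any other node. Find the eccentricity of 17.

3

The node farthest from 17 is 20 (7, 18, 12, 1, 10 also at distance 3), via 17 – 11 – 16 – 20 — 3 edges.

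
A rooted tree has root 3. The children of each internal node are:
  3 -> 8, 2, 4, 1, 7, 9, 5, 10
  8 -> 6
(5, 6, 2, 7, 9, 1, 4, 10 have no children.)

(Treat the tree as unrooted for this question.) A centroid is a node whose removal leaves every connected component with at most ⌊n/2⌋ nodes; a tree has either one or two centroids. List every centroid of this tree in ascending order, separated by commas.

3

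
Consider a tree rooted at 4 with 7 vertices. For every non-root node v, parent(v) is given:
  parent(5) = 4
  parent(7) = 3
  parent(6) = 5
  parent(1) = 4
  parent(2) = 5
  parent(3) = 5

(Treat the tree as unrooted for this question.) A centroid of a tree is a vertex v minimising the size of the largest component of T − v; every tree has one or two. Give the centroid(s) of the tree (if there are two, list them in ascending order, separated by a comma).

5

If 5 is removed the pieces have sizes 2, 2, 1, 1, all ≤ ⌊7/2⌋ = 3.
Every other node leaves some component of size > 3, so the centroid is unique.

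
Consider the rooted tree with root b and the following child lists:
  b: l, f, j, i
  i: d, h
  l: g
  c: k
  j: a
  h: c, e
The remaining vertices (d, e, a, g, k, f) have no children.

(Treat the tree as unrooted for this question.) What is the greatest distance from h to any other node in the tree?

4

Distances from h peak at 4, attained at a (g also at distance 4).
h-i-b-j-a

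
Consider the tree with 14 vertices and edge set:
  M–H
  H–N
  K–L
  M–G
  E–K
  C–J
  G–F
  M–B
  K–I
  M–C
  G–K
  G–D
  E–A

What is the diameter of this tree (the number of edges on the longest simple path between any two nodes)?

A longest path is A-E-K-G-M-C-J, with 6 edges.

6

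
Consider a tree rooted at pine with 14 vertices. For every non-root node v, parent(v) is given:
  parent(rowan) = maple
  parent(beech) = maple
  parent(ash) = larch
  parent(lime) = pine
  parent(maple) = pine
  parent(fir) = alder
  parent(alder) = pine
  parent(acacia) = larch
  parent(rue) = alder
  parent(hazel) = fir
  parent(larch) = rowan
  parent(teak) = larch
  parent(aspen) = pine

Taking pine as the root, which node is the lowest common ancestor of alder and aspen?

Ancestors of alder (toward the root): alder, pine.
Ancestors of aspen: aspen, pine.
The deepest node appearing in both lists is pine.

pine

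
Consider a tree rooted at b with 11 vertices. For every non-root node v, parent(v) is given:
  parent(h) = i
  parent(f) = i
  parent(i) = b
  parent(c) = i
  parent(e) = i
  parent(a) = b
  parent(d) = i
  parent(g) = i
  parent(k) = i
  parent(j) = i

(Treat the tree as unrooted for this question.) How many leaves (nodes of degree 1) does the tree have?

9

Degree-1 nodes: a, c, d, e, f, g, h, j, k — 9 of them.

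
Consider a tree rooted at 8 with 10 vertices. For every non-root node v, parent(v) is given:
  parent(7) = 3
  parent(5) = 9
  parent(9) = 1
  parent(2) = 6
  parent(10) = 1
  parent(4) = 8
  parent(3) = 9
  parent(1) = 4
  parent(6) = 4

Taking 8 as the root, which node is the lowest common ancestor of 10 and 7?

10's ancestor chain is 10, 1, 4, 8 and 7's is 7, 3, 9, 1, 4, 8; they first meet at 1.

1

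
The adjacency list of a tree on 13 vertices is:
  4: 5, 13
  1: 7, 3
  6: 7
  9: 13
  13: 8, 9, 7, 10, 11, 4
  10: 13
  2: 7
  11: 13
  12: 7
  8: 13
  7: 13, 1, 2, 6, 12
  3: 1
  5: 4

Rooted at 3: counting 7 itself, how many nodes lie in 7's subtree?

11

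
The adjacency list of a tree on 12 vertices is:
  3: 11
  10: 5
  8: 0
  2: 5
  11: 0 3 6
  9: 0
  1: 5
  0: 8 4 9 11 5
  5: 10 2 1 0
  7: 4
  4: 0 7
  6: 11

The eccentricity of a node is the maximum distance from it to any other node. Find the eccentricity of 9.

3

Distances from 9 peak at 3, attained at 7 (10, 6, 2, 1, 3 also at distance 3).
9–0–4–7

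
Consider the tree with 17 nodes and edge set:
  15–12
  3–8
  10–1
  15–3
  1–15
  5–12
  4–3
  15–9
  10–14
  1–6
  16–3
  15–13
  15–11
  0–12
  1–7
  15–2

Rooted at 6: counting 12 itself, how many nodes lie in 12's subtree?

3

Descendants of 12 (including itself): 12, 0, 5. That's 3.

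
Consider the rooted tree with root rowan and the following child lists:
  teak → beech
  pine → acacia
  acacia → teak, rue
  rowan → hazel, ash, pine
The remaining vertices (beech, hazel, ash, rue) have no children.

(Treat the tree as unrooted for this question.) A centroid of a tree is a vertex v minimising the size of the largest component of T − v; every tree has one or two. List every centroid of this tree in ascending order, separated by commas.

Removing acacia splits the tree into components of sizes 4, 2, 1; the largest is 4 ≤ ⌊8/2⌋ = 4.
pine is adjacent to acacia and is also a centroid (the largest component after removing it is likewise 4).

acacia, pine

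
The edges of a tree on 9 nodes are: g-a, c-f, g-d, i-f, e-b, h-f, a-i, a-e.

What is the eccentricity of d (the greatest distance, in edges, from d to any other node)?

5

A farthest node from d is c (h also at distance 5).
The path d – g – a – i – f – c has 5 edges.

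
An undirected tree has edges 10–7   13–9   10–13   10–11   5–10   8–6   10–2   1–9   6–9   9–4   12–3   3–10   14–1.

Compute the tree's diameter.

BFS from 8 reaches 12 last, at distance 6; BFS from 12 confirms no node is farther.
Path: 8 - 6 - 9 - 13 - 10 - 3 - 12.

6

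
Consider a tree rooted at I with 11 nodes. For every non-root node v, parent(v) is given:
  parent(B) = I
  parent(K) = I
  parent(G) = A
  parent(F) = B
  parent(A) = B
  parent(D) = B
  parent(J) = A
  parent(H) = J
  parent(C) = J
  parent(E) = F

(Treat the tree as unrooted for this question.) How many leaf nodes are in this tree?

Degree-1 nodes: C, D, E, G, H, K — 6 of them.

6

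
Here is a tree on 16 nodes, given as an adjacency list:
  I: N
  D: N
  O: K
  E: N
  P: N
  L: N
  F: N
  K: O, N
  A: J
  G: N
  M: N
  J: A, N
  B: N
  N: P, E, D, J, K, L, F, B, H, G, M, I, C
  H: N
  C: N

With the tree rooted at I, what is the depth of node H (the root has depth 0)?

2

Path from I to H: I → N → H, which has 2 edges.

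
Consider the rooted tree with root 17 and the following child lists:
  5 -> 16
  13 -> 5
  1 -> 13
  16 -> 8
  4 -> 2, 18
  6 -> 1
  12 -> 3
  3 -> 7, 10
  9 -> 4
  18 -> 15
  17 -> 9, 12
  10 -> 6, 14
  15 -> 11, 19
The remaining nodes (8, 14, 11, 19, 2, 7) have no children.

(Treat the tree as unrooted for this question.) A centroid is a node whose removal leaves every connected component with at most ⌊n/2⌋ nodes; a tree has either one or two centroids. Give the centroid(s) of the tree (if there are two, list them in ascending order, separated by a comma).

3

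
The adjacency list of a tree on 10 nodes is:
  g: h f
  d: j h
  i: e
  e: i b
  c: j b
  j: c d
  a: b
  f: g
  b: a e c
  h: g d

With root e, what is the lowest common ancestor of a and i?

e

Ancestors of a (toward the root): a, b, e.
Ancestors of i: i, e.
The deepest node appearing in both lists is e.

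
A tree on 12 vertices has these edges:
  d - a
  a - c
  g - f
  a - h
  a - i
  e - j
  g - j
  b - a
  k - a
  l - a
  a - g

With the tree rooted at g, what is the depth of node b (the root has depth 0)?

Climbing from b to the root: b–a–g. That's 2 steps.

2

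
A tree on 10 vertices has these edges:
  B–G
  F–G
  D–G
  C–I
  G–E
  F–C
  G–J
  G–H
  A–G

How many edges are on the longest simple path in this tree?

4

BFS from I reaches E last, at distance 4; BFS from E confirms no node is farther.
Path: I-C-F-G-E.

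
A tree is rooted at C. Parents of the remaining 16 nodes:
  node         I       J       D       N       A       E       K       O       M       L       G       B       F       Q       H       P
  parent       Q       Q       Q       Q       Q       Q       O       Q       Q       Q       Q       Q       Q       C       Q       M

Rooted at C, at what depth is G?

2

C – Q – G — 2 edges.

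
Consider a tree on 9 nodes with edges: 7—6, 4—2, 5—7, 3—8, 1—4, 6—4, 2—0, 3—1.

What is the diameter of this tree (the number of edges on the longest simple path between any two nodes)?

6

BFS from 8 reaches 5 last, at distance 6; BFS from 5 confirms no node is farther.
Path: 8–3–1–4–6–7–5.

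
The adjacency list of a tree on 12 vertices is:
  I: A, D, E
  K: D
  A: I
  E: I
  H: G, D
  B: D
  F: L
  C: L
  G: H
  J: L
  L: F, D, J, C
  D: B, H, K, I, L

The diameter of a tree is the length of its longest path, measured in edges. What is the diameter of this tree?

4

A longest path is A–I–D–L–J, with 4 edges.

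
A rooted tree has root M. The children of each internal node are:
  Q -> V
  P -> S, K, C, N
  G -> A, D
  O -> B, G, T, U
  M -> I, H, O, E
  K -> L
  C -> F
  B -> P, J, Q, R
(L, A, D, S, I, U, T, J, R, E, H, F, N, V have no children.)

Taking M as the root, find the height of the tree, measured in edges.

5

A deepest node is L, reached by M–O–B–P–K–L.
That path has 5 edges, so the height is 5.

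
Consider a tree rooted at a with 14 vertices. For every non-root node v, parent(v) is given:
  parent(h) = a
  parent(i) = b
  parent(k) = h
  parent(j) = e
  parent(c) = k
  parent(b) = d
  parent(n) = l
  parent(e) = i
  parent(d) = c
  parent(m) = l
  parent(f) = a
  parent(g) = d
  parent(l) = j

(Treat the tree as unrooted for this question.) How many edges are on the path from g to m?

The path is g – d – b – i – e – j – l – m, which has 7 edges.

7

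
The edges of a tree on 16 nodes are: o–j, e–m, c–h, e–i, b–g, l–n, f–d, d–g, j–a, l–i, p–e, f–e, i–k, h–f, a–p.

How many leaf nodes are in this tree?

The leaves are b, c, k, m, n, o.
That is 6 leaves.

6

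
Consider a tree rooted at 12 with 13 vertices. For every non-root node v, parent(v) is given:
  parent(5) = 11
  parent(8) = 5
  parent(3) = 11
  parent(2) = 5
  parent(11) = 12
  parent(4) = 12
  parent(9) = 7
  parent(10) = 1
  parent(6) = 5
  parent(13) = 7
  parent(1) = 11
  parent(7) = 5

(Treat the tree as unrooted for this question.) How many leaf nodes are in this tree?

8

The leaves are 2, 3, 4, 6, 8, 9, 10, 13.
That is 8 leaves.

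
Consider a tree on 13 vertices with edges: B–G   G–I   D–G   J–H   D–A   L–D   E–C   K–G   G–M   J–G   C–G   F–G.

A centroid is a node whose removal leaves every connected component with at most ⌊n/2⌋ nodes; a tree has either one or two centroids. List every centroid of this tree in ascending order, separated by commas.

G

If G is removed the pieces have sizes 3, 2, 2, 1, 1, 1, 1, 1, all ≤ ⌊13/2⌋ = 6.
Every other node leaves some component of size > 6, so the centroid is unique.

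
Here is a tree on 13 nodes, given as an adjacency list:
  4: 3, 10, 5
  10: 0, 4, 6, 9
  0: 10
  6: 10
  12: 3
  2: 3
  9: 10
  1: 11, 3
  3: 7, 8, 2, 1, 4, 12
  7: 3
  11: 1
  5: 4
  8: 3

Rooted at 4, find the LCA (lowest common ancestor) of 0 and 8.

4

Ancestors of 0 (toward the root): 0, 10, 4.
Ancestors of 8: 8, 3, 4.
The deepest node appearing in both lists is 4.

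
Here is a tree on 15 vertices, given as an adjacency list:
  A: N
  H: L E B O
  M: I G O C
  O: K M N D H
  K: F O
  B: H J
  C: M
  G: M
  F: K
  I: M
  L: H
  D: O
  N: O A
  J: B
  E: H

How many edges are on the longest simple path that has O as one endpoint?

The node farthest from O is J, via O – H – B – J — 3 edges.

3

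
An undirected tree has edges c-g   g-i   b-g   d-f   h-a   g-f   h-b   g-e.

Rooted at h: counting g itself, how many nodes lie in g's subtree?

6

g's subtree: {g, f, c, i, e, d}, size 6.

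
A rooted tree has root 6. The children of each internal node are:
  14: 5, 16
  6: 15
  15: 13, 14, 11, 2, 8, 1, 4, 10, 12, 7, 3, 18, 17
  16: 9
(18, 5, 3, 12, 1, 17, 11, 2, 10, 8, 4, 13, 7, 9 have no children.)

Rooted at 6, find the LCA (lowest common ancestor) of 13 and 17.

15

Ancestors of 13 (toward the root): 13, 15, 6.
Ancestors of 17: 17, 15, 6.
The deepest node appearing in both lists is 15.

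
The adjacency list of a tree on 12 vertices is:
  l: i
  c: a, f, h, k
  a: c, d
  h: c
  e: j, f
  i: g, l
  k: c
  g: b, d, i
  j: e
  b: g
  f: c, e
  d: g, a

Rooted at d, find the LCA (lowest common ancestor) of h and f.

c

Ancestors of h (toward the root): h, c, a, d.
Ancestors of f: f, c, a, d.
The deepest node appearing in both lists is c.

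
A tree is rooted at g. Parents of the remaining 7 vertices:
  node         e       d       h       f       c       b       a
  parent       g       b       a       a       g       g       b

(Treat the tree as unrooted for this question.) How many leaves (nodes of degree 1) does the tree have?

5

Exactly 5 nodes have a single neighbour: c, d, e, f, h.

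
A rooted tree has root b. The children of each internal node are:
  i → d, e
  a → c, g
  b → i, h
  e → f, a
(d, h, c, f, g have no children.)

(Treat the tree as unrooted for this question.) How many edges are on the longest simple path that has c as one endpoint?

Distances from c peak at 5, attained at h.
c-a-e-i-b-h

5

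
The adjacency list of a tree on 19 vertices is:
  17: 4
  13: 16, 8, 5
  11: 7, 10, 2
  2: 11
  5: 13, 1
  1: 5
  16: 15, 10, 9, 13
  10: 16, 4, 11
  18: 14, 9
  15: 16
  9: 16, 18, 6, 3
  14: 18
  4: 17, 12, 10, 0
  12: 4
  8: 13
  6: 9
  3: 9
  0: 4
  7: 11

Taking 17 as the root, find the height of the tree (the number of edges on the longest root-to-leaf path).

6

1 sits deepest: 17-4-10-16-13-5-1 — 6 edges from the root.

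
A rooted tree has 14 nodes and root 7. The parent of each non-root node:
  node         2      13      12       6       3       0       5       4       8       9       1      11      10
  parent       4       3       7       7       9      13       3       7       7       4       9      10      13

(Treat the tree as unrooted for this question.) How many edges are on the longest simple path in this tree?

7

Starting from 6, a farthest node is 11 at distance 7.
One longest path: 6 – 7 – 4 – 9 – 3 – 13 – 10 – 11.
So the diameter is 7.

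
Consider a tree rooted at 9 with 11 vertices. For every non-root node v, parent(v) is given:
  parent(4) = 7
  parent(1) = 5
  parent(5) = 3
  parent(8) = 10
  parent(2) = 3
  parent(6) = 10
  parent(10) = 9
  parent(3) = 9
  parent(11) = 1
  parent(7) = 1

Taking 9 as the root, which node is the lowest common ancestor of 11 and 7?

Ancestors of 11 (toward the root): 11, 1, 5, 3, 9.
Ancestors of 7: 7, 1, 5, 3, 9.
The deepest node appearing in both lists is 1.

1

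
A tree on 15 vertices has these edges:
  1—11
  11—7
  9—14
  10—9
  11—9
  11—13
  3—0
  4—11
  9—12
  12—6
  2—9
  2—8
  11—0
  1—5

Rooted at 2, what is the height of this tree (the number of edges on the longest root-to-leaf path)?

4

5 sits deepest: 2-9-11-1-5 — 4 edges from the root.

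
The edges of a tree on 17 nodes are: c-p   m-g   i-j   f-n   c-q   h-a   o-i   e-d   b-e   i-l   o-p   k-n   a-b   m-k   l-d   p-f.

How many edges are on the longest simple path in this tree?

Starting from h, a farthest node is g at distance 13.
One longest path: h–a–b–e–d–l–i–o–p–f–n–k–m–g.
So the diameter is 13.

13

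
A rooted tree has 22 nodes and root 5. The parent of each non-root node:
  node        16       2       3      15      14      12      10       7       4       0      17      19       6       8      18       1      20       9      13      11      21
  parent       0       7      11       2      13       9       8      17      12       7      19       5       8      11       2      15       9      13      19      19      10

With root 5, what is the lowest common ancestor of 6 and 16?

19

Ancestors of 6 (toward the root): 6, 8, 11, 19, 5.
Ancestors of 16: 16, 0, 7, 17, 19, 5.
The deepest node appearing in both lists is 19.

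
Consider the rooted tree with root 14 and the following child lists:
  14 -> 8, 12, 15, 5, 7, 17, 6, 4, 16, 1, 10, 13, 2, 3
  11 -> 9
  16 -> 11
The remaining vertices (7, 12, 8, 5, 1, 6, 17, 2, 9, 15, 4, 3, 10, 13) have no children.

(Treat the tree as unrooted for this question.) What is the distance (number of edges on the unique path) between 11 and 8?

3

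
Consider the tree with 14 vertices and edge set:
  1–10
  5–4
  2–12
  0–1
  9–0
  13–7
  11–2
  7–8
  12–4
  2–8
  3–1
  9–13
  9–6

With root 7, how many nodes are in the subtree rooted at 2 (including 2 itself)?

5

Descendants of 2 (including itself): 2, 12, 11, 4, 5. That's 5.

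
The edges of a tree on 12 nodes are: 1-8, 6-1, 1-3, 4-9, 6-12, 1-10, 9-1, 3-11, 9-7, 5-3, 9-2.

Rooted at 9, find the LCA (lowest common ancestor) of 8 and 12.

1

Ancestors of 8 (toward the root): 8, 1, 9.
Ancestors of 12: 12, 6, 1, 9.
The deepest node appearing in both lists is 1.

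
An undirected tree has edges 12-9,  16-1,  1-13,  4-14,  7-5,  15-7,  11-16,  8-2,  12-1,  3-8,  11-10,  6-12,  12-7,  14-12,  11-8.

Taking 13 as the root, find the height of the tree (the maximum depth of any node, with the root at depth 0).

5

The longest root-to-leaf path is 13 → 1 → 16 → 11 → 8 → 2 (5 edges).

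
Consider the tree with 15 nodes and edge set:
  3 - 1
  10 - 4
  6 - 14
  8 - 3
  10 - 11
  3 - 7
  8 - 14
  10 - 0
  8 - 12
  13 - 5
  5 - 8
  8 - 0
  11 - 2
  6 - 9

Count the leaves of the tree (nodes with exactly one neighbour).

7

Exactly 7 nodes have a single neighbour: 1, 2, 4, 7, 9, 12, 13.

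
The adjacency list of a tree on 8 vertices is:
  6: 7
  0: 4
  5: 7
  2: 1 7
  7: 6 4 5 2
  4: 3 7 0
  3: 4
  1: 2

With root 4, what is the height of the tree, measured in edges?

3

The longest root-to-leaf path is 4 → 7 → 2 → 1 (3 edges).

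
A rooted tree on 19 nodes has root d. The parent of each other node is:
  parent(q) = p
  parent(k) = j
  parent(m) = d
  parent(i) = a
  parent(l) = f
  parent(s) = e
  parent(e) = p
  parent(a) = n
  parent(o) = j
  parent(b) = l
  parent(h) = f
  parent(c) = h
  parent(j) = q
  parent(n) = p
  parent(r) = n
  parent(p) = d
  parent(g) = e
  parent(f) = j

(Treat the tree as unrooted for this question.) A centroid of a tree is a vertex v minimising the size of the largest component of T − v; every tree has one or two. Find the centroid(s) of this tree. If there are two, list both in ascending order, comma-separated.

p

If p is removed the pieces have sizes 9, 4, 3, 2, all ≤ ⌊19/2⌋ = 9.
No neighbour of p does as well, so p is the unique centroid.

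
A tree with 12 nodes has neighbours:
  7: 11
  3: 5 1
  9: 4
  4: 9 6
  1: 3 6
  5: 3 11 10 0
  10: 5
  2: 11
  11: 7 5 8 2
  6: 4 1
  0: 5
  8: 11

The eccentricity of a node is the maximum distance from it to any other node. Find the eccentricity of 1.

4

The node farthest from 1 is 7 (2, 8 also at distance 4), via 1 – 3 – 5 – 11 – 7 — 4 edges.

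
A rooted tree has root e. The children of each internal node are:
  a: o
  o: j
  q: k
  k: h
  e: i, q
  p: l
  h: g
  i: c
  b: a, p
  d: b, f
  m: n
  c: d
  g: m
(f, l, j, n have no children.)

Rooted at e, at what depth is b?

Path from e to b: e–i–c–d–b, which has 4 edges.

4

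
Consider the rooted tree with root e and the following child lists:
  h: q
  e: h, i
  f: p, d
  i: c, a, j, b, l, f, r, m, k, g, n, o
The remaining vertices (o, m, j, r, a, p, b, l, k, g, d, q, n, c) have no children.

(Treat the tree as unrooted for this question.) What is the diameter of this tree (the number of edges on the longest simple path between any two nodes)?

BFS from q reaches d last, at distance 5; BFS from d confirms no node is farther.
Path: q-h-e-i-f-d.

5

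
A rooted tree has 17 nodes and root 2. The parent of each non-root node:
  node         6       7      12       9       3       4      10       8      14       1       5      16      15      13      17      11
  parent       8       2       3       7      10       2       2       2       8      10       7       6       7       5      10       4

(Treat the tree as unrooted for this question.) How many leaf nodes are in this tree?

The leaves are 1, 9, 11, 12, 13, 14, 15, 16, 17.
That is 9 leaves.

9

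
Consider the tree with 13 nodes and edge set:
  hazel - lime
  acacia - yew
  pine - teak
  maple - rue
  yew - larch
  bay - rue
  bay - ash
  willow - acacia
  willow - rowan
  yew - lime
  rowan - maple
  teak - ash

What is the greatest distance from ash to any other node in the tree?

9

Distances from ash peak at 9, attained at hazel.
ash – bay – rue – maple – rowan – willow – acacia – yew – lime – hazel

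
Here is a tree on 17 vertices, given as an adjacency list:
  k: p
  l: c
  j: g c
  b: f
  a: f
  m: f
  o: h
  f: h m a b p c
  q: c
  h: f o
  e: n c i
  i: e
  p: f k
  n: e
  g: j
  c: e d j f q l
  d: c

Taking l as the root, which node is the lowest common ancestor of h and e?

c

Ancestors of h (toward the root): h, f, c, l.
Ancestors of e: e, c, l.
The deepest node appearing in both lists is c.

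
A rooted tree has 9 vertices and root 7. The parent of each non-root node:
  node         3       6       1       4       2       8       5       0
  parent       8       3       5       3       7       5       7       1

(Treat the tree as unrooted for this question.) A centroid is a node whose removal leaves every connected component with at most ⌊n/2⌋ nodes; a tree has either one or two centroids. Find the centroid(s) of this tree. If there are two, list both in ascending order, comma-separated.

Removing 5 splits the tree into components of sizes 4, 2, 2; the largest is 4 ≤ ⌊9/2⌋ = 4.
Every other node leaves some component of size > 4, so the centroid is unique.

5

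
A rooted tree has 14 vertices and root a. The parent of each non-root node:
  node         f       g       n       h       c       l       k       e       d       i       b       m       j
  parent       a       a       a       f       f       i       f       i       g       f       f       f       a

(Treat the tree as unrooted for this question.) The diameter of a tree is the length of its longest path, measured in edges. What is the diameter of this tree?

BFS from d reaches l last, at distance 5; BFS from l confirms no node is farther.
Path: d–g–a–f–i–l.

5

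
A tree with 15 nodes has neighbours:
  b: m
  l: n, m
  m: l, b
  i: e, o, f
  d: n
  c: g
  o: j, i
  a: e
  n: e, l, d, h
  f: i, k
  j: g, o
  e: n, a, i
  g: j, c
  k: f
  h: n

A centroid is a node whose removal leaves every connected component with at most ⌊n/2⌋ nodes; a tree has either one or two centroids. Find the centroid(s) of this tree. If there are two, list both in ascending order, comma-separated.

e

Removing e splits the tree into components of sizes 7, 6, 1; the largest is 7 ≤ ⌊15/2⌋ = 7.
Every other node leaves some component of size > 7, so the centroid is unique.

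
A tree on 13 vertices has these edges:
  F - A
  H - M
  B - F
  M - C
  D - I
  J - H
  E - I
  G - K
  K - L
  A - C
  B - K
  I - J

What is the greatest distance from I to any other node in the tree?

9

The node farthest from I is G (L also at distance 9), via I – J – H – M – C – A – F – B – K – G — 9 edges.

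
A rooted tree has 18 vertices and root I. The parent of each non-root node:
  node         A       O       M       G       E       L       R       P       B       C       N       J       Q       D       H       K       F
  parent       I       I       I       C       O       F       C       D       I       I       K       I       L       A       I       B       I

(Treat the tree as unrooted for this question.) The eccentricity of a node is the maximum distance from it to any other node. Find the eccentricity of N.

6

Distances from N peak at 6, attained at P (Q also at distance 6).
N–K–B–I–A–D–P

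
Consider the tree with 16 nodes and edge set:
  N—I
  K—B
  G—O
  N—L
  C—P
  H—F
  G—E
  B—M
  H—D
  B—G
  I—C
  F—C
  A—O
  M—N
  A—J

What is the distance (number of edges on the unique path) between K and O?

Walking from K: K - B - G - O. Length 3.

3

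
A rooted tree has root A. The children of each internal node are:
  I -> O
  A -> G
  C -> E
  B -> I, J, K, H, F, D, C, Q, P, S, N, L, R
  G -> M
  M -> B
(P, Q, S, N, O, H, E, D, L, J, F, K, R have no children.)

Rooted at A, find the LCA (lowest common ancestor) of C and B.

B

C's ancestor chain is C, B, M, G, A and B's is B, M, G, A; they first meet at B.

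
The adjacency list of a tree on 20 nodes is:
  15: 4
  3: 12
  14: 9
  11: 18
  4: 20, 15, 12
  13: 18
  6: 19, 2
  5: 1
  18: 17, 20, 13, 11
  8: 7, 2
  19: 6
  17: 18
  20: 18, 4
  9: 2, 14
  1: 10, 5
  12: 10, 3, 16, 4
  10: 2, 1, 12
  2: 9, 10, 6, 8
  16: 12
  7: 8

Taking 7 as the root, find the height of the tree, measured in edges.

8

A deepest node is 17, reached by 7–8–2–10–12–4–20–18–17.
That path has 8 edges, so the height is 8.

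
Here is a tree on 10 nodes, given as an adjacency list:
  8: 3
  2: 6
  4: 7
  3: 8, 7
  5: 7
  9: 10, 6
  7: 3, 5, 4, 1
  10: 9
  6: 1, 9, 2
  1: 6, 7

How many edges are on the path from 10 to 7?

4

10 - 9 - 6 - 1 - 7: 4 edges.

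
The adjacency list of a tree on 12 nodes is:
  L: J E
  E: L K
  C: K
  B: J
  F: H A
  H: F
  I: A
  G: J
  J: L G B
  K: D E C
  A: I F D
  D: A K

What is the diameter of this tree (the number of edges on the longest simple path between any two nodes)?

A longest path is G–J–L–E–K–D–A–F–H, with 8 edges.

8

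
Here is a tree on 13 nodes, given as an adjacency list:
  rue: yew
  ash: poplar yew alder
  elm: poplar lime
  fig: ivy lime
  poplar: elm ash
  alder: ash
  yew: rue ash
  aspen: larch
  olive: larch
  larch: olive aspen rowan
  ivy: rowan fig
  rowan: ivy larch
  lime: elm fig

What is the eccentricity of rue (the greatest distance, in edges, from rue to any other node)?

10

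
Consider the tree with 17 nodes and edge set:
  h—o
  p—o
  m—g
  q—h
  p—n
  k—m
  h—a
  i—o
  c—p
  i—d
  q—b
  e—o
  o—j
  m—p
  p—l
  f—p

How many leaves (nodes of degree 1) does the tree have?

11

Exactly 11 nodes have a single neighbour: a, b, c, d, e, f, g, j, k, l, n.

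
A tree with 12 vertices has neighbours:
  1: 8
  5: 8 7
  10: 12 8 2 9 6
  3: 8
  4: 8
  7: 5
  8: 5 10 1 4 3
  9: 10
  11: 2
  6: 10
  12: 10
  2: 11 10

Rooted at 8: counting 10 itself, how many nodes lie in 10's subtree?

10's subtree: {10, 12, 2, 9, 6, 11}, size 6.

6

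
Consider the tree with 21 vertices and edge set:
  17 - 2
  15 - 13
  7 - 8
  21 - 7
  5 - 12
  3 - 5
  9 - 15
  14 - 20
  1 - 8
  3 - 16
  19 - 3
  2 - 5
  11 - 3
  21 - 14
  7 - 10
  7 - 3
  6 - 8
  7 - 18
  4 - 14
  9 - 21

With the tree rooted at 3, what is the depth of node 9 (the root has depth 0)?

Climbing from 9 to the root: 9 – 21 – 7 – 3. That's 3 steps.

3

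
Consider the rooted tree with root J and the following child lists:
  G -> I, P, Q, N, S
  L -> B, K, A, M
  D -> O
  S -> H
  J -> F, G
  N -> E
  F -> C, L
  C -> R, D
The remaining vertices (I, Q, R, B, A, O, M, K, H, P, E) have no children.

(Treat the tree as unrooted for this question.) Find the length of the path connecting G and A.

G – J – F – L – A: 4 edges.

4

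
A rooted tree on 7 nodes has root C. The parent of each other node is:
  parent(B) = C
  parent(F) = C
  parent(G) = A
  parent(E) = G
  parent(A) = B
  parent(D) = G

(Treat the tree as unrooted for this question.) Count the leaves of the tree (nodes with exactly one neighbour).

Degree-1 nodes: D, E, F — 3 of them.

3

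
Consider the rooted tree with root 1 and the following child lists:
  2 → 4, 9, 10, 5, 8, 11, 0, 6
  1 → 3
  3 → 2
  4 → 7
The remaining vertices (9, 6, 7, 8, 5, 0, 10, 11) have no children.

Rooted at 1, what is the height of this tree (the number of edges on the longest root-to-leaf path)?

4

A deepest node is 7, reached by 1-3-2-4-7.
That path has 4 edges, so the height is 4.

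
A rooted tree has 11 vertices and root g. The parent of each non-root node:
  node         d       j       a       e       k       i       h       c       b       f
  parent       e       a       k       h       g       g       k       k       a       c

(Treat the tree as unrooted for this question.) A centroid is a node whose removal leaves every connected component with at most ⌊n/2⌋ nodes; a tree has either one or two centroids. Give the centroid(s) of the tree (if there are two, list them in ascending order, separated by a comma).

If k is removed the pieces have sizes 3, 3, 2, 2, all ≤ ⌊11/2⌋ = 5.
Every other node leaves some component of size > 5, so the centroid is unique.

k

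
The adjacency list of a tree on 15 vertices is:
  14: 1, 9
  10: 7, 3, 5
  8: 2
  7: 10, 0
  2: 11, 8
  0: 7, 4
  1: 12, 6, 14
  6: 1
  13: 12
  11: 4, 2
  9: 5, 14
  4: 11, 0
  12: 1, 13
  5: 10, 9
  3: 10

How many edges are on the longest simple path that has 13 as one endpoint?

12

A farthest node from 13 is 8.
The path 13-12-1-14-9-5-10-7-0-4-11-2-8 has 12 edges.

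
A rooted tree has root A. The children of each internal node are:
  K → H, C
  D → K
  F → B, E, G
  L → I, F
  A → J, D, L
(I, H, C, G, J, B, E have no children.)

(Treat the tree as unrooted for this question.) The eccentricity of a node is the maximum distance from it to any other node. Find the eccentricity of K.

5

Distances from K peak at 5, attained at B (G, E also at distance 5).
K-D-A-L-F-B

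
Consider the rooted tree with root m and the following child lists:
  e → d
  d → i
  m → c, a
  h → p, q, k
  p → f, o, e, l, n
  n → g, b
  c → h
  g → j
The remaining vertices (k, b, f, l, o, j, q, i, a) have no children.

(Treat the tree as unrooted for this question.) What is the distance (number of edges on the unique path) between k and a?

Walking from k: k–h–c–m–a. Length 4.

4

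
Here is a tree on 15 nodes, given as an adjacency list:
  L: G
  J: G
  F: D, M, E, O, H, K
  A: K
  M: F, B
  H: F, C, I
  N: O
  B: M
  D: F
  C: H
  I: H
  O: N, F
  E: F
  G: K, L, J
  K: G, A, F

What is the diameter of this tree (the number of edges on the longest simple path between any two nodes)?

5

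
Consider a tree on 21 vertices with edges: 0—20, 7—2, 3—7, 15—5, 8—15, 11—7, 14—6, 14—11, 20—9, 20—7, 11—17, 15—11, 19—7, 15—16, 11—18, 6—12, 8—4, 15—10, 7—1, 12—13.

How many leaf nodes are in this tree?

The leaves are 0, 1, 2, 3, 4, 5, 9, 10, 13, 16, 17, 18, 19.
That is 13 leaves.

13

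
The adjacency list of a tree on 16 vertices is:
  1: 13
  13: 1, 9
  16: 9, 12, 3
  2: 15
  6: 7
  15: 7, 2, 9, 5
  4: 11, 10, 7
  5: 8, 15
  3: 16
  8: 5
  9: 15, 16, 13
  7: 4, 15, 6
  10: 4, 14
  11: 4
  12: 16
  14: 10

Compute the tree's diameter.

7

Starting from 14, a farthest node is 1 at distance 7.
One longest path: 14-10-4-7-15-9-13-1.
So the diameter is 7.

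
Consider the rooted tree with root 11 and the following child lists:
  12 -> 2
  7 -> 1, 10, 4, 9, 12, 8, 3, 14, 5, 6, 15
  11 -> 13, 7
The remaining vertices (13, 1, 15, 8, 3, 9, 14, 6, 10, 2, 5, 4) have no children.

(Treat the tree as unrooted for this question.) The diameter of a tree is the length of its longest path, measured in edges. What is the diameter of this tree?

4

BFS from 2 reaches 13 last, at distance 4; BFS from 13 confirms no node is farther.
Path: 2 - 12 - 7 - 11 - 13.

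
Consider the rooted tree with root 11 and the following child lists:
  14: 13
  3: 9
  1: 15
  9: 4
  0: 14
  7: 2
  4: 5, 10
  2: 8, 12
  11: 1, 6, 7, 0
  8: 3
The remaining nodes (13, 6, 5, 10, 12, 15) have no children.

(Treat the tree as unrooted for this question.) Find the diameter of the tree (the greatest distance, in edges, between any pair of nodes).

10

A longest path is 5 – 4 – 9 – 3 – 8 – 2 – 7 – 11 – 0 – 14 – 13, with 10 edges.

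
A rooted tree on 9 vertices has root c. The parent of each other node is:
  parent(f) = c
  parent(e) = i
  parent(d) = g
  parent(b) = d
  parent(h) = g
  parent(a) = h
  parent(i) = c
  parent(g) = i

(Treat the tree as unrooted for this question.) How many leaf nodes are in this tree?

Degree-1 nodes: a, b, e, f — 4 of them.

4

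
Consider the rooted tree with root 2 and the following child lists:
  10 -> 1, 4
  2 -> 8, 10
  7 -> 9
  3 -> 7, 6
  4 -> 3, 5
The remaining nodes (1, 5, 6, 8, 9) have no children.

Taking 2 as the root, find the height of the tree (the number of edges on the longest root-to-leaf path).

9 sits deepest: 2-10-4-3-7-9 — 5 edges from the root.

5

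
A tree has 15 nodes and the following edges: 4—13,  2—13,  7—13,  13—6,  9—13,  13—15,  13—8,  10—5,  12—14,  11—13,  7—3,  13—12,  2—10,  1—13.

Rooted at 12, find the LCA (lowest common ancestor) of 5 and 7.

13

5's ancestor chain is 5, 10, 2, 13, 12 and 7's is 7, 13, 12; they first meet at 13.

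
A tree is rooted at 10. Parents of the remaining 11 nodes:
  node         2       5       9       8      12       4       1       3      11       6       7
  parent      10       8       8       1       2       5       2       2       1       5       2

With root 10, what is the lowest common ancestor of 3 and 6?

Ancestors of 3 (toward the root): 3, 2, 10.
Ancestors of 6: 6, 5, 8, 1, 2, 10.
The deepest node appearing in both lists is 2.

2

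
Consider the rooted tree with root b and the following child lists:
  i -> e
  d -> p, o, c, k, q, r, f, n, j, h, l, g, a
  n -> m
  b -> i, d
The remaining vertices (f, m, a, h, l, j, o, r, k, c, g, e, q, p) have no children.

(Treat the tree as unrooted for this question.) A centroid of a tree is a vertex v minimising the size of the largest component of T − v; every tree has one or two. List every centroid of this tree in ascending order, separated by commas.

Removing d splits the tree into components of sizes 3, 2, 1, 1, 1, 1, 1, 1, 1, 1, 1, 1, 1, 1; the largest is 3 ≤ ⌊18/2⌋ = 9.
No neighbour of d does as well, so d is the unique centroid.

d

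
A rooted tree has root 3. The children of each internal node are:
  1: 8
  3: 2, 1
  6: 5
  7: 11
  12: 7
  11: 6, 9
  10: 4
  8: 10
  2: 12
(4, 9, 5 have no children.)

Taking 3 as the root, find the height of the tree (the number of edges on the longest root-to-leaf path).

A deepest node is 5, reached by 3-2-12-7-11-6-5.
That path has 6 edges, so the height is 6.

6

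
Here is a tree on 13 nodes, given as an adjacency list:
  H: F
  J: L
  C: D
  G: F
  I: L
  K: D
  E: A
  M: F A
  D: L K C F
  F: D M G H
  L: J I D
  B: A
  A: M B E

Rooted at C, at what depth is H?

Path from C to H: C – D – F – H, which has 3 edges.

3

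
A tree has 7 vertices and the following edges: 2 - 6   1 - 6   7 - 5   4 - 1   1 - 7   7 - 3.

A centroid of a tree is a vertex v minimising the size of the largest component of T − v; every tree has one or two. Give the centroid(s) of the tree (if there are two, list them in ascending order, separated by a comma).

Removing 1 splits the tree into components of sizes 3, 2, 1; the largest is 3 ≤ ⌊7/2⌋ = 3.
No neighbour of 1 does as well, so 1 is the unique centroid.

1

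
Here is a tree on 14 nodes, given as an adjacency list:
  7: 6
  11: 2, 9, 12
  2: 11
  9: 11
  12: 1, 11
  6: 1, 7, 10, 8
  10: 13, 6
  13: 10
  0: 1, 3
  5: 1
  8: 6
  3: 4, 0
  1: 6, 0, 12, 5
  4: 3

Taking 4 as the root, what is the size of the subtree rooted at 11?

Descendants of 11 (including itself): 11, 2, 9. That's 3.

3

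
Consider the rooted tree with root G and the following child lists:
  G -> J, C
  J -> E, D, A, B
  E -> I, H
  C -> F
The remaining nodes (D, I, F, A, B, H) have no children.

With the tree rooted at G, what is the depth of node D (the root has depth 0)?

2

G → J → D — 2 edges.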